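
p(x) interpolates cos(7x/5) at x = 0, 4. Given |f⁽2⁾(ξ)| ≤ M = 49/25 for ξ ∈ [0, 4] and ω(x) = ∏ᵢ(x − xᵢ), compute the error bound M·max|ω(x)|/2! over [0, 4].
98/25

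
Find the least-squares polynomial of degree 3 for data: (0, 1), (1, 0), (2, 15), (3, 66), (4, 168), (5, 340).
15/14 + (-341/84)x + (-3/14)x² + (35/12)x³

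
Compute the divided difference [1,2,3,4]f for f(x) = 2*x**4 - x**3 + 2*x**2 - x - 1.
19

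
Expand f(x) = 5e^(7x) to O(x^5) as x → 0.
5 + 35*x + 245*x**2/2 + 1715*x**3/6 + 12005*x**4/24 + O(x**5)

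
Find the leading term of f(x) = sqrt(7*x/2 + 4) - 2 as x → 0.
7*x/8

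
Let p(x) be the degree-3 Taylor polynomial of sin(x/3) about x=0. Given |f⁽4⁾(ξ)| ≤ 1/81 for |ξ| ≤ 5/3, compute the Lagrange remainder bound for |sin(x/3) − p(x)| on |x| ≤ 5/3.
625/157464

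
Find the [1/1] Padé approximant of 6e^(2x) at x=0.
(6*x + 6)/(1 - x)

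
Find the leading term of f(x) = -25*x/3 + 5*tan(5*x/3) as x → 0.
625*x**3/81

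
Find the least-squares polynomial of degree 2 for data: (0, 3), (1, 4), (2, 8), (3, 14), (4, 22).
101/35 + (8/35)x + (8/7)x²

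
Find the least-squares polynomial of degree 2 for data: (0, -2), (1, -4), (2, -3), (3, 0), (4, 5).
-74/35 + (-97/35)x + (8/7)x²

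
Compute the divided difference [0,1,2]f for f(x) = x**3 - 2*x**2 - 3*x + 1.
1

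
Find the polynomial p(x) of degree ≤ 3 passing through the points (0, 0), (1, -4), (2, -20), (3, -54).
-x**3 - 3*x**2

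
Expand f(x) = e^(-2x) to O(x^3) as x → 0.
1 - 2*x + 2*x**2 + O(x**3)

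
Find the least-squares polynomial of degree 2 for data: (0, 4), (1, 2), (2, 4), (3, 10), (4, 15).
25/7 + (-15/7)x + (9/7)x²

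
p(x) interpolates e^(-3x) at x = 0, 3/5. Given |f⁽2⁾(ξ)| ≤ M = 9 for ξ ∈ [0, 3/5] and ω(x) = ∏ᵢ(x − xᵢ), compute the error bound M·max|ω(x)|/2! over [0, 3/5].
81/200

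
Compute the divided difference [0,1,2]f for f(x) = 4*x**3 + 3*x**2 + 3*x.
15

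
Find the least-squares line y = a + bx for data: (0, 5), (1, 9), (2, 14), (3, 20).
a = 9/2, b = 5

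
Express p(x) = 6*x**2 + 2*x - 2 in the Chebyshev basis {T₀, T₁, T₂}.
T₀ + (2)T₁ + (3)T₂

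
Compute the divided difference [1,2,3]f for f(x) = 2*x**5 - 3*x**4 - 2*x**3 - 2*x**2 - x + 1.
91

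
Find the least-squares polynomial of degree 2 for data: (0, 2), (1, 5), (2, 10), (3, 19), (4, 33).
81/35 + (6/35)x + (13/7)x²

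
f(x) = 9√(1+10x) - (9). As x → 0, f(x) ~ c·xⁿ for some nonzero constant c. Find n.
1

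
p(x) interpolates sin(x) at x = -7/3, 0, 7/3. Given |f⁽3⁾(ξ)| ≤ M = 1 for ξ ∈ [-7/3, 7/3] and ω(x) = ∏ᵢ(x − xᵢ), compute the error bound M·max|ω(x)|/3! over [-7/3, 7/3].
343*sqrt(3)/729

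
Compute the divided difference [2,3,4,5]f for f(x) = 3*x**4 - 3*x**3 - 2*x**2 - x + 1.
39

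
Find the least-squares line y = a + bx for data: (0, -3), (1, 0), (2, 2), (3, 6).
a = -31/10, b = 29/10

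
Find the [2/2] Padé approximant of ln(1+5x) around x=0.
5*x*(5*x + 2)/(2*(25*x**2/6 + 5*x + 1))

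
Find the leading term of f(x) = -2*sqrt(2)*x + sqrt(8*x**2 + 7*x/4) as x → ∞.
7*sqrt(2)/32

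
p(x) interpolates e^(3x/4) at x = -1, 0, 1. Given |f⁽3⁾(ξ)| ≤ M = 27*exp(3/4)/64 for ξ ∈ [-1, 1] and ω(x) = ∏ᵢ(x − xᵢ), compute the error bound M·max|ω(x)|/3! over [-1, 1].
sqrt(3)*exp(3/4)/64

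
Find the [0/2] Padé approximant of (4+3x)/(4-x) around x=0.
1/(3*x**2/4 - x + 1)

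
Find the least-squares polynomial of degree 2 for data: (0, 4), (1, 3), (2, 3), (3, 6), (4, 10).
142/35 + (-31/14)x + (13/14)x²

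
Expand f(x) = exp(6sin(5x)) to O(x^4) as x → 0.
1 + 30*x + 450*x**2 + 4375*x**3 + O(x**4)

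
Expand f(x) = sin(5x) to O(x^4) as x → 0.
5*x - 125*x**3/6 + O(x**4)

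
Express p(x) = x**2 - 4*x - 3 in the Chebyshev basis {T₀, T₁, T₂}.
(-5/2)T₀ + (-4)T₁ + (1/2)T₂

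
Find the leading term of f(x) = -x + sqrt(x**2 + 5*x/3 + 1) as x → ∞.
5/6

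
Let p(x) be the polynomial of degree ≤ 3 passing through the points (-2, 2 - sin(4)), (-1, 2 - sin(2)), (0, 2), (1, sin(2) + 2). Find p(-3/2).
-7*sin(2)/8 - 5*sin(4)/16 + 2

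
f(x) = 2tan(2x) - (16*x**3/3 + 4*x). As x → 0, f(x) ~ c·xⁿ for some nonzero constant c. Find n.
5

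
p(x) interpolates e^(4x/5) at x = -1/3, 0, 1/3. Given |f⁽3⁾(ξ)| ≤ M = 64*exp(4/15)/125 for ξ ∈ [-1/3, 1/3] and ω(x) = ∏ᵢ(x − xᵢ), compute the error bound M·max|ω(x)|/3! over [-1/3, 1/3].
64*sqrt(3)*exp(4/15)/91125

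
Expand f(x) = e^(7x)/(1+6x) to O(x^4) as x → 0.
1 + x + 37*x**2/2 - 323*x**3/6 + O(x**4)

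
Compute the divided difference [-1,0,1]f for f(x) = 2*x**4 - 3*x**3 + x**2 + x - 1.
3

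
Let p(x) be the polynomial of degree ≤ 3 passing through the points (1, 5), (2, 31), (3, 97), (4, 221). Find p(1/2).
11/8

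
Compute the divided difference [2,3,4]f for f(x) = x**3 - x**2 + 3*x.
8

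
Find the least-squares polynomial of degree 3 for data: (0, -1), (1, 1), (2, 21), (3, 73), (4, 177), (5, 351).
-74/63 + (251/378)x + (-109/126)x² + (80/27)x³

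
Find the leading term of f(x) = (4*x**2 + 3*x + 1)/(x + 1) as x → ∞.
4*x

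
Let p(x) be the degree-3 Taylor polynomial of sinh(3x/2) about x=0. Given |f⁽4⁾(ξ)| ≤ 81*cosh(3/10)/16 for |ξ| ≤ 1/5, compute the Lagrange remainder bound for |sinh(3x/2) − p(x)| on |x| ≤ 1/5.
27*cosh(3/10)/80000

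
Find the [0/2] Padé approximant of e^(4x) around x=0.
1/(8*x**2 - 4*x + 1)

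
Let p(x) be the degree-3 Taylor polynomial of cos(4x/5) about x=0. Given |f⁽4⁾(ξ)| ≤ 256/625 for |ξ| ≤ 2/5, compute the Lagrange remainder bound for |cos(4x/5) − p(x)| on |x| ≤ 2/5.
512/1171875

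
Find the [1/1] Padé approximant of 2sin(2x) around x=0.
4*x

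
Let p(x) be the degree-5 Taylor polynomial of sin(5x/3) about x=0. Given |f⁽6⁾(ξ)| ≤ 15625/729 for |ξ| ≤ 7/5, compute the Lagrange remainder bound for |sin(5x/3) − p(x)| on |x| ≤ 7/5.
117649/524880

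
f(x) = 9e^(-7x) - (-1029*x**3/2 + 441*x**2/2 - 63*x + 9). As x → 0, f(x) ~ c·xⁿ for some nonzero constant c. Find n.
4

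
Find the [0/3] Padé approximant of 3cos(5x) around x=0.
3/(25*x**2/2 + 1)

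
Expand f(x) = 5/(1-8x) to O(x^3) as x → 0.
5 + 40*x + 320*x**2 + O(x**3)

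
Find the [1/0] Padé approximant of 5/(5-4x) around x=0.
4*x/5 + 1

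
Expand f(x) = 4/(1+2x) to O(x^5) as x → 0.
4 - 8*x + 16*x**2 - 32*x**3 + 64*x**4 + O(x**5)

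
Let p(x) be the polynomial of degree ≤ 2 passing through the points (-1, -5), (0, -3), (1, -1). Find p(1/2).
-2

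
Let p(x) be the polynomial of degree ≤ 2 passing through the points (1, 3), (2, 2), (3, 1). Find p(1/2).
7/2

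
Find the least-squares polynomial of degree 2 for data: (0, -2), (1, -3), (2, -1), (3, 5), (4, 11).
-78/35 + (-61/35)x + (9/7)x²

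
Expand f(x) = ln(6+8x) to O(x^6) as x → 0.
log(6) + 4*x/3 - 8*x**2/9 + 64*x**3/81 - 64*x**4/81 + 1024*x**5/1215 + O(x**6)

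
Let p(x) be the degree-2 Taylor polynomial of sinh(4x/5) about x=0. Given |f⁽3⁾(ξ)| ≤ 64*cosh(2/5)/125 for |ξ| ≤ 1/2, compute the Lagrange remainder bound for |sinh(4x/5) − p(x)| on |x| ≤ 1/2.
4*cosh(2/5)/375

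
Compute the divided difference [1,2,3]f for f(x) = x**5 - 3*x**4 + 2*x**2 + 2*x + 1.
17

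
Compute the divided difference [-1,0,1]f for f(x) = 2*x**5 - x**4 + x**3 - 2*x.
-1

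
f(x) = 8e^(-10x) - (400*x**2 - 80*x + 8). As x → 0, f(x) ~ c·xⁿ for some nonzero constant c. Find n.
3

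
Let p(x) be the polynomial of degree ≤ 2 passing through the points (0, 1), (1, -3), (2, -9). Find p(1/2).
-3/4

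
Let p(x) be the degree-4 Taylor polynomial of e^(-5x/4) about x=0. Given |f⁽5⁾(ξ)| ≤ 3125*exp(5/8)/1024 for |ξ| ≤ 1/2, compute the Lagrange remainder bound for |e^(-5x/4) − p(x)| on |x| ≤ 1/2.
625*exp(5/8)/786432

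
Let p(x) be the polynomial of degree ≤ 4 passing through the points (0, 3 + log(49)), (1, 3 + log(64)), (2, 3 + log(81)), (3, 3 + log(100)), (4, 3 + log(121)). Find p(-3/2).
3 + log(1872797819754501433162325209838239048686050199724979277482993169*11**(59/64)*3**(13/16)*5**(15/16)*7**(3/64)/6805647338418769269267492148635364229120000000000000000000000000)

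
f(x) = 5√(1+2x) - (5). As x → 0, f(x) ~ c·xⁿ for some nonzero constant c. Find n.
1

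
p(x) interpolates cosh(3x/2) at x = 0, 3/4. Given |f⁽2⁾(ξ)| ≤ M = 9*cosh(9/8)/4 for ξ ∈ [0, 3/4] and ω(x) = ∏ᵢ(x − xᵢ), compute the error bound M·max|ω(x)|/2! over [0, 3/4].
81*cosh(9/8)/512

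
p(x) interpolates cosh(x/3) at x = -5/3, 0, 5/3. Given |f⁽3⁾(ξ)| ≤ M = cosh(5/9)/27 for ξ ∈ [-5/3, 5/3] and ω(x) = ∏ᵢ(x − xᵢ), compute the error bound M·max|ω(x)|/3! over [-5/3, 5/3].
125*sqrt(3)*cosh(5/9)/19683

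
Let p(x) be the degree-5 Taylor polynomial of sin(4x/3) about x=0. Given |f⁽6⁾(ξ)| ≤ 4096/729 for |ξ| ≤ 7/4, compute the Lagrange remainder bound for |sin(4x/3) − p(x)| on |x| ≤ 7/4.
117649/524880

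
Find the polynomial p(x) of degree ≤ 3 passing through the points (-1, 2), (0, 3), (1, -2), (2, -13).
-3*x**2 - 2*x + 3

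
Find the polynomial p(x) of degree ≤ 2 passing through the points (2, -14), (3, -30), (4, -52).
-3*x**2 - x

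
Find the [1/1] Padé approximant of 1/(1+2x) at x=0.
1/(2*x + 1)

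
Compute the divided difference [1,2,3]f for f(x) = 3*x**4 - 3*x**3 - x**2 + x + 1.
56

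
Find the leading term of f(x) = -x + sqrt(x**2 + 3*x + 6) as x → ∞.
3/2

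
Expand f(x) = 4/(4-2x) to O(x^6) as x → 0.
1 + x/2 + x**2/4 + x**3/8 + x**4/16 + x**5/32 + O(x**6)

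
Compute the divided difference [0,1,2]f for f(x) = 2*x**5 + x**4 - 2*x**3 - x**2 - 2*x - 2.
30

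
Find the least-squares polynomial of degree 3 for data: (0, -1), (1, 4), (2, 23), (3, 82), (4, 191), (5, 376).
-55/63 + (416/189)x + (-10/9)x² + (85/27)x³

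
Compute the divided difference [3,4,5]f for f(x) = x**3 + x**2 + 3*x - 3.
13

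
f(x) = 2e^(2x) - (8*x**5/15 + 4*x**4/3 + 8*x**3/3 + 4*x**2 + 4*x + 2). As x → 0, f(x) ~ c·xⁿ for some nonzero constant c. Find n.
6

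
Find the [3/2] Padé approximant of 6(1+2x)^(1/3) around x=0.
(112*x**3/135 + 56*x**2/5 + 84*x/5 + 6)/(8*x**2/9 + 32*x/15 + 1)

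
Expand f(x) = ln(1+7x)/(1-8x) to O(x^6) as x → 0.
7*x + 63*x**2/2 + 1099*x**3/3 + 27965*x**4/12 + 330071*x**5/15 + O(x**6)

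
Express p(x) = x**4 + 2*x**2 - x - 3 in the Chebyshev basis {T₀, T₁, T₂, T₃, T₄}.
(-13/8)T₀ - T₁ + (3/2)T₂ + (1/8)T₄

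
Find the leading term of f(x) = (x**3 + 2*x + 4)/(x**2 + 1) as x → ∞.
x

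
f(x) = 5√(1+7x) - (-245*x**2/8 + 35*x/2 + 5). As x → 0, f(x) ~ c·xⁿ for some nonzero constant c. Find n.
3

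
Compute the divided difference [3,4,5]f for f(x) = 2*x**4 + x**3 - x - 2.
206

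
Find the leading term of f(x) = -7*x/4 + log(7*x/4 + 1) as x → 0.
-49*x**2/32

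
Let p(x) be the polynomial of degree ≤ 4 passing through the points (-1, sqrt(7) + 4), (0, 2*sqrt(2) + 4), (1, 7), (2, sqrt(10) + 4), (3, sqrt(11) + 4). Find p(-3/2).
-105*sqrt(2)/16 - 45*sqrt(10)/32 + 35*sqrt(11)/128 + 315*sqrt(7)/128 + 823/64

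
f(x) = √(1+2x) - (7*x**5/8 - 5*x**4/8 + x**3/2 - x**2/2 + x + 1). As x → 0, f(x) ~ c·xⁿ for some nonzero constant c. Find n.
6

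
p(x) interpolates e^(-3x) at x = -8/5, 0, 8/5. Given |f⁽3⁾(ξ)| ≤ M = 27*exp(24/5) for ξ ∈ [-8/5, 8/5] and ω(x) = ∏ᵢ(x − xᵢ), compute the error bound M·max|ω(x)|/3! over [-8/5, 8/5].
512*sqrt(3)*exp(24/5)/125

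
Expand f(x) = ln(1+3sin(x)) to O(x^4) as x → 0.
3*x - 9*x**2/2 + 17*x**3/2 + O(x**4)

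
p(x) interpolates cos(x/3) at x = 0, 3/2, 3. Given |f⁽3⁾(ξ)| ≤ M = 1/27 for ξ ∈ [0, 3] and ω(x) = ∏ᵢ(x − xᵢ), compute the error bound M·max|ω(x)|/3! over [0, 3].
sqrt(3)/216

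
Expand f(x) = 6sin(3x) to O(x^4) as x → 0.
18*x - 27*x**3 + O(x**4)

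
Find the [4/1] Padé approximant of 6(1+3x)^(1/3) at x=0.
(2*x**4 - 16*x**3/5 + 36*x**2/5 + 96*x/5 + 6)/(11*x/5 + 1)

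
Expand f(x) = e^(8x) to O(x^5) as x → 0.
1 + 8*x + 32*x**2 + 256*x**3/3 + 512*x**4/3 + O(x**5)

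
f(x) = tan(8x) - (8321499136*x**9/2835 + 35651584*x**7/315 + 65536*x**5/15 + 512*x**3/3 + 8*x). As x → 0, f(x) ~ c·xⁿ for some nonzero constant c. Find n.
11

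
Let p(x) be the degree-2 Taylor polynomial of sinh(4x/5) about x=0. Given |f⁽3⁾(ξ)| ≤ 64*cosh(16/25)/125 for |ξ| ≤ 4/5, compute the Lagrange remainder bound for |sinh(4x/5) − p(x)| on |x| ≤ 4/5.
2048*cosh(16/25)/46875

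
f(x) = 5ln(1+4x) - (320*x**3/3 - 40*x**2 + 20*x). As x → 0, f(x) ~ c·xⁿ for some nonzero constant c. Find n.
4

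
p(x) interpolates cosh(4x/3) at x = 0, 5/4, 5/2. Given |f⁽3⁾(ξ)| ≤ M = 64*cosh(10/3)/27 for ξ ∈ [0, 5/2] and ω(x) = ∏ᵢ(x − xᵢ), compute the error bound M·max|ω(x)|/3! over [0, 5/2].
125*sqrt(3)*cosh(10/3)/729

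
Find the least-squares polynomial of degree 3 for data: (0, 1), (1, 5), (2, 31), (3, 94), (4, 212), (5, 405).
103/126 + (53/108)x + (163/126)x² + (319/108)x³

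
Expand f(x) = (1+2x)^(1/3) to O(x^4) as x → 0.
1 + 2*x/3 - 4*x**2/9 + 40*x**3/81 + O(x**4)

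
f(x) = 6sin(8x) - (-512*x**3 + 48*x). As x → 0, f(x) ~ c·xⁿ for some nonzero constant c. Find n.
5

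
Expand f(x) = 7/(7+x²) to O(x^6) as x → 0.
1 - x**2/7 + x**4/49 + O(x**6)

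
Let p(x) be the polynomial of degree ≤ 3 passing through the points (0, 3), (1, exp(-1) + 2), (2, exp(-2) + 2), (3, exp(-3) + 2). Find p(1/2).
(-5*e + 1 + 15*exp(2) + 37*exp(3))*exp(-3)/16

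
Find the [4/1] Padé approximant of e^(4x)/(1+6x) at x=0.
(22624*x**4/1875 + 3904*x**3/375 + 5016*x**2/625 + 2492*x/625 + 1)/(3742*x/625 + 1)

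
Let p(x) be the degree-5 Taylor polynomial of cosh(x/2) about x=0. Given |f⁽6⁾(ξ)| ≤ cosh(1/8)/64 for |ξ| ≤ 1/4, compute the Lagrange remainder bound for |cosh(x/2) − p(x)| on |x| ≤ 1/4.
cosh(1/8)/188743680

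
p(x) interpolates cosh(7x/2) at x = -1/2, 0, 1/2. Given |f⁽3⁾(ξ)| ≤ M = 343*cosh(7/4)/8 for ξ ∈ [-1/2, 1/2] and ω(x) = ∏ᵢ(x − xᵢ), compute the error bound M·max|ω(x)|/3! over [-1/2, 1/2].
343*sqrt(3)*cosh(7/4)/1728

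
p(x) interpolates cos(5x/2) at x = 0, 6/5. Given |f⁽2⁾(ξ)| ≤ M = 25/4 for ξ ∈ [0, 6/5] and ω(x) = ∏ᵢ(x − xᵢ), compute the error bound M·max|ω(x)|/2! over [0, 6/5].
9/8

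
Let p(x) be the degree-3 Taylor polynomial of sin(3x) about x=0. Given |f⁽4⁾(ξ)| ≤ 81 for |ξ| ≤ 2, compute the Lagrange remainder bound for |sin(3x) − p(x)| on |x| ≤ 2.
54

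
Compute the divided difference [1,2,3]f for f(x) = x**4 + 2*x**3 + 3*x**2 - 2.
40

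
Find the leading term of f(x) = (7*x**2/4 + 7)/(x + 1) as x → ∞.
7*x/4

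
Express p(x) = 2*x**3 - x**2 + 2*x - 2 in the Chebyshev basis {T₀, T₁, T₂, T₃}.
(-5/2)T₀ + (7/2)T₁ + (-1/2)T₂ + (1/2)T₃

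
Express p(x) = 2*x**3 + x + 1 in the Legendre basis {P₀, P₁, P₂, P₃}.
P₀ + (11/5)P₁ + (4/5)P₃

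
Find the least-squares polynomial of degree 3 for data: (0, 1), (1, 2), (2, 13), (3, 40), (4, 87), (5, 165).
6/7 + (-19/21)x + (37/28)x² + (13/12)x³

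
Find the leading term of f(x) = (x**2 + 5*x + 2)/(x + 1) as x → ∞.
x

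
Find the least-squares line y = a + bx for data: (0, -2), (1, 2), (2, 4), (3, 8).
a = -9/5, b = 16/5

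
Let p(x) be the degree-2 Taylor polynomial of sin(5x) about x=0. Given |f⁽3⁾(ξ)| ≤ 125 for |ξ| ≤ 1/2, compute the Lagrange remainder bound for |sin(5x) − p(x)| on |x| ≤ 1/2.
125/48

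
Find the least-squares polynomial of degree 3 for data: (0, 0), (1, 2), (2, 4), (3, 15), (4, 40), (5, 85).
8/63 + (1093/378)x + (-631/252)x² + (115/108)x³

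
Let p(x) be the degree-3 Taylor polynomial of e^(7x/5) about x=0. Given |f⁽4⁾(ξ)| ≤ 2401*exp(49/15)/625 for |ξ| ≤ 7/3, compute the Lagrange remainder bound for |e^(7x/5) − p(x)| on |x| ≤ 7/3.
5764801*exp(49/15)/1215000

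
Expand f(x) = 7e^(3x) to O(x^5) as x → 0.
7 + 21*x + 63*x**2/2 + 63*x**3/2 + 189*x**4/8 + O(x**5)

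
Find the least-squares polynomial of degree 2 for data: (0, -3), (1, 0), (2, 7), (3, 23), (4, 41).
-106/35 + (-3/70)x + (39/14)x²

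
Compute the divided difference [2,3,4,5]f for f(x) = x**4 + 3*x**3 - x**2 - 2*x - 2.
17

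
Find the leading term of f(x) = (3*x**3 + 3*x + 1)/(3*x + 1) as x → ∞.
x**2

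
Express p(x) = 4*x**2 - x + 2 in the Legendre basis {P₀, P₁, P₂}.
(10/3)P₀ - P₁ + (8/3)P₂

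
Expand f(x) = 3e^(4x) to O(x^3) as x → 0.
3 + 12*x + 24*x**2 + O(x**3)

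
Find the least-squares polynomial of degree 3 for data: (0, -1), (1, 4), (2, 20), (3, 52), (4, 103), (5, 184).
-74/63 + (70/27)x + (130/63)x² + (26/27)x³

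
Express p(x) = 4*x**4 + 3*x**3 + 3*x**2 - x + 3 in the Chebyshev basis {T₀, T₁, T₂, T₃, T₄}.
(6)T₀ + (5/4)T₁ + (7/2)T₂ + (3/4)T₃ + (1/2)T₄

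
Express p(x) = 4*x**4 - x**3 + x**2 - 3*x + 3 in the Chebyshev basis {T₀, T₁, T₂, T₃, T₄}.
(5)T₀ + (-15/4)T₁ + (5/2)T₂ + (-1/4)T₃ + (1/2)T₄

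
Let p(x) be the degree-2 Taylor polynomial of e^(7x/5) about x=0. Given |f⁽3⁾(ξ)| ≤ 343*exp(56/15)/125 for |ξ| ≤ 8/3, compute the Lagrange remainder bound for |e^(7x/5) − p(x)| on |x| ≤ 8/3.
87808*exp(56/15)/10125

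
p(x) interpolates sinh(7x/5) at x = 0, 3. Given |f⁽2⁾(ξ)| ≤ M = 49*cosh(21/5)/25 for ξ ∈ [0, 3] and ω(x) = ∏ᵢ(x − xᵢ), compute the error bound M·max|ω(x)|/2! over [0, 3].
441*cosh(21/5)/200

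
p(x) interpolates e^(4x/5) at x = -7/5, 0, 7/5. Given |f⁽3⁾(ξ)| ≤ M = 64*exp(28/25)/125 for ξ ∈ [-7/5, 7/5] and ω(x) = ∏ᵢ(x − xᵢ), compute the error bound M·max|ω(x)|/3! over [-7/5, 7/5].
21952*sqrt(3)*exp(28/25)/421875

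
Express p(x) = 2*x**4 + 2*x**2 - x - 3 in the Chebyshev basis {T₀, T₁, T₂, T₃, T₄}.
(-5/4)T₀ - T₁ + (2)T₂ + (1/4)T₄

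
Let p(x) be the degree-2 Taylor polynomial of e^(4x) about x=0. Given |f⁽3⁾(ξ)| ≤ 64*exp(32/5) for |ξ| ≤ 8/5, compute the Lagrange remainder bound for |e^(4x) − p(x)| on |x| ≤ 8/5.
16384*exp(32/5)/375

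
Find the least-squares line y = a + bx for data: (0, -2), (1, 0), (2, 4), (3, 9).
a = -14/5, b = 37/10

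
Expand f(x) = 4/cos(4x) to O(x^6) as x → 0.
4 + 32*x**2 + 640*x**4/3 + O(x**6)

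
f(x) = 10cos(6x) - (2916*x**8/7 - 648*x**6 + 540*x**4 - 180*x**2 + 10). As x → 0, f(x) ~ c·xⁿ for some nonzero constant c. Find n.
10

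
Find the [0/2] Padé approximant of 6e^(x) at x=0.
6/(x**2/2 - x + 1)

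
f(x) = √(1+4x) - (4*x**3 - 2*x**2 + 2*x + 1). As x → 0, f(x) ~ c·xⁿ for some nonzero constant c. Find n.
4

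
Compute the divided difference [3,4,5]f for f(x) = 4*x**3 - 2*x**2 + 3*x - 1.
46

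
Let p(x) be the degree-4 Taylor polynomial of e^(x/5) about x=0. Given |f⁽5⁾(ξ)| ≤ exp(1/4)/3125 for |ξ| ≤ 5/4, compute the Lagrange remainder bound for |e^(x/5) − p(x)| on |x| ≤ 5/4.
exp(1/4)/122880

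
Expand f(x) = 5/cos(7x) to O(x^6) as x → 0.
5 + 245*x**2/2 + 60025*x**4/24 + O(x**6)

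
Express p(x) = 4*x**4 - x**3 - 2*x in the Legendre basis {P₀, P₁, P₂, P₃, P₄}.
(4/5)P₀ + (-13/5)P₁ + (16/7)P₂ + (-2/5)P₃ + (32/35)P₄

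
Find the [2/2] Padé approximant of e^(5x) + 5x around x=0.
(125*x**2/12 + 10*x + 1)/(1 - 25*x**2/12)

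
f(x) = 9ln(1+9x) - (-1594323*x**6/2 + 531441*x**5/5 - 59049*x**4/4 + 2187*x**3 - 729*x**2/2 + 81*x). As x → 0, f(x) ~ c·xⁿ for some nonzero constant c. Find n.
7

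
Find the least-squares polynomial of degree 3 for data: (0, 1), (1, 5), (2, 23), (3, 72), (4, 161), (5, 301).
79/63 + (-293/189)x + (157/63)x² + (53/27)x³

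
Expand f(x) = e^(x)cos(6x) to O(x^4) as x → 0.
1 + x - 35*x**2/2 - 107*x**3/6 + O(x**4)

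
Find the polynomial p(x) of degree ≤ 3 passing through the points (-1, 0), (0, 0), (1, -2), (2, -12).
-x**3 - x**2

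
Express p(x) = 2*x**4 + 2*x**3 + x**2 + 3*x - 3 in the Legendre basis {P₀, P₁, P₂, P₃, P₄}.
(-34/15)P₀ + (21/5)P₁ + (38/21)P₂ + (4/5)P₃ + (16/35)P₄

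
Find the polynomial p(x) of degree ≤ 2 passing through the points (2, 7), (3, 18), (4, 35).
3*x**2 - 4*x + 3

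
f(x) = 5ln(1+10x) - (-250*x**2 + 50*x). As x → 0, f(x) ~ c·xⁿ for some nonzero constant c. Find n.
3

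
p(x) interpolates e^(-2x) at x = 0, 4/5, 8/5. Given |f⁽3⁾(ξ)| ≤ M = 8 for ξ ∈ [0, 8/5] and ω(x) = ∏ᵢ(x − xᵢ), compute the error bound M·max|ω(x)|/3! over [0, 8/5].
512*sqrt(3)/3375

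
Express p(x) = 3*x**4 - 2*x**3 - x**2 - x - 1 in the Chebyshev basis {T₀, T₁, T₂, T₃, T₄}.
(-3/8)T₀ + (-5/2)T₁ + T₂ + (-1/2)T₃ + (3/8)T₄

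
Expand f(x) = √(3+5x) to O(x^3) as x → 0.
sqrt(3) + 5*sqrt(3)*x/6 - 25*sqrt(3)*x**2/72 + O(x**3)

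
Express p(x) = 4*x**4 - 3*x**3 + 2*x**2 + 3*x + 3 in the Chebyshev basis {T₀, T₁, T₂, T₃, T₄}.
(11/2)T₀ + (3/4)T₁ + (3)T₂ + (-3/4)T₃ + (1/2)T₄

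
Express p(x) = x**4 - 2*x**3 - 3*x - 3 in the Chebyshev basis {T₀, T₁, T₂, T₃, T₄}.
(-21/8)T₀ + (-9/2)T₁ + (1/2)T₂ + (-1/2)T₃ + (1/8)T₄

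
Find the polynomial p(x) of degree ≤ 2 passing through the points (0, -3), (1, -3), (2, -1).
x**2 - x - 3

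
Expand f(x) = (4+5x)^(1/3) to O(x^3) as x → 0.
2**(2/3) + 5*2**(2/3)*x/12 - 25*2**(2/3)*x**2/144 + O(x**3)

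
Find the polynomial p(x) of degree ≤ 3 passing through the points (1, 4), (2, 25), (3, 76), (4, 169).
2*x**3 + 3*x**2 - 2*x + 1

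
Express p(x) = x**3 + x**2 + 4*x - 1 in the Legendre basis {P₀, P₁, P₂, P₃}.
(-2/3)P₀ + (23/5)P₁ + (2/3)P₂ + (2/5)P₃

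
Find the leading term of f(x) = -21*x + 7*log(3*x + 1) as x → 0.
-63*x**2/2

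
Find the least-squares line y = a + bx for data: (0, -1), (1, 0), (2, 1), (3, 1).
a = -4/5, b = 7/10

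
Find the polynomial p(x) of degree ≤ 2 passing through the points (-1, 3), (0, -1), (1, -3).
x**2 - 3*x - 1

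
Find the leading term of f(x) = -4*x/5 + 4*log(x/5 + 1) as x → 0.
-2*x**2/25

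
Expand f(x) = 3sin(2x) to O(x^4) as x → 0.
6*x - 4*x**3 + O(x**4)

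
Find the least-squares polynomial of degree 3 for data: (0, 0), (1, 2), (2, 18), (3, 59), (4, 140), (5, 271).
(-23/42)x + (15/28)x² + (25/12)x³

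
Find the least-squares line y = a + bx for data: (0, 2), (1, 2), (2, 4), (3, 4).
a = 9/5, b = 4/5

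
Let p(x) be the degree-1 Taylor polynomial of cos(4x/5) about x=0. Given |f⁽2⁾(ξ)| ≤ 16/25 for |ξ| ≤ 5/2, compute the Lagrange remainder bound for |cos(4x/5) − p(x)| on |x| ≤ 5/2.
2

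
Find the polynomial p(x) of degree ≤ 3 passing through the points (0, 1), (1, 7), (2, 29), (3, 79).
2*x**3 + 2*x**2 + 2*x + 1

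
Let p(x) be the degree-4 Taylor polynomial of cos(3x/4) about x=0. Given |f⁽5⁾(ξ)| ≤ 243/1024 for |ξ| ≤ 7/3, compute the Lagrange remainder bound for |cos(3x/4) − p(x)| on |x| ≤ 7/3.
16807/122880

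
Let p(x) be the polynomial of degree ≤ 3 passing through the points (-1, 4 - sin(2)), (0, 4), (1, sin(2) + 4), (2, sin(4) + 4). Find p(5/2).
-15*sin(2)/8 + 35*sin(4)/16 + 4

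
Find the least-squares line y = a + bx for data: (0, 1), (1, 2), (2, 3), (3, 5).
a = 4/5, b = 13/10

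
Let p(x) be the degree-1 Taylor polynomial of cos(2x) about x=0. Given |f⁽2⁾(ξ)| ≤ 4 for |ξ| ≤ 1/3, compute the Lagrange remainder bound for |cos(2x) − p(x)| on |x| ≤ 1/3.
2/9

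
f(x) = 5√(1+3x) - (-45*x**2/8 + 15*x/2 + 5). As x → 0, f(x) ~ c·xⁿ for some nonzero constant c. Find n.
3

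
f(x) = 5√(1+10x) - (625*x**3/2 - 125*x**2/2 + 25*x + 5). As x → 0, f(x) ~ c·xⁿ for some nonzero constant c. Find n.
4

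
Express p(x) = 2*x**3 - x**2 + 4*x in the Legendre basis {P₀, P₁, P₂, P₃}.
(-1/3)P₀ + (26/5)P₁ + (-2/3)P₂ + (4/5)P₃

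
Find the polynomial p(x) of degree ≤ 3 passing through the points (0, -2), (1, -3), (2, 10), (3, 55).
3*x**3 - 2*x**2 - 2*x - 2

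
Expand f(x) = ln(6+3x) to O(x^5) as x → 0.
log(6) + x/2 - x**2/8 + x**3/24 - x**4/64 + O(x**5)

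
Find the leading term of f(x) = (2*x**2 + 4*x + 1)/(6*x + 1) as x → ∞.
x/3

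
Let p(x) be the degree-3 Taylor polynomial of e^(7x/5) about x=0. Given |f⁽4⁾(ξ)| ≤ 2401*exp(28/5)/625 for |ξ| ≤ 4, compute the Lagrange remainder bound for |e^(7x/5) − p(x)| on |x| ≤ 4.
76832*exp(28/5)/1875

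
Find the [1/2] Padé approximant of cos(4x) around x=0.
1/(8*x**2 + 1)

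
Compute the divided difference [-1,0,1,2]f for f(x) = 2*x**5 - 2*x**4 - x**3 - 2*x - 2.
5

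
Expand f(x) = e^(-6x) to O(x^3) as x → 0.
1 - 6*x + 18*x**2 + O(x**3)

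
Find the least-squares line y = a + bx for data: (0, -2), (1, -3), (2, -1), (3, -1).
a = -5/2, b = 1/2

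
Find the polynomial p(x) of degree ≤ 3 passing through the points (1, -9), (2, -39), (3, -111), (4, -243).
-3*x**3 - 3*x**2 - 3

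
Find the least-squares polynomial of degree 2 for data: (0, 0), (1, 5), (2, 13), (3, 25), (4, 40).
1/35 + (22/7)x + (12/7)x²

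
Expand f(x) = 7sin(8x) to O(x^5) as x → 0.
56*x - 1792*x**3/3 + O(x**5)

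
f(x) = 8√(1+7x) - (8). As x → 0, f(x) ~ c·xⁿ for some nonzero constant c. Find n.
1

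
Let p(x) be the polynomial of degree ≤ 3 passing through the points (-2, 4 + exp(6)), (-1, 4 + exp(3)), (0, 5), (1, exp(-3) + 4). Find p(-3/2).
(1 + (59 + 15*exp(3) + 5*exp(6))*exp(3))*exp(-3)/16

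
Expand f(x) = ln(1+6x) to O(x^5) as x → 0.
6*x - 18*x**2 + 72*x**3 - 324*x**4 + O(x**5)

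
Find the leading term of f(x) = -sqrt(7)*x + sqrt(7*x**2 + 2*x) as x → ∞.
sqrt(7)/7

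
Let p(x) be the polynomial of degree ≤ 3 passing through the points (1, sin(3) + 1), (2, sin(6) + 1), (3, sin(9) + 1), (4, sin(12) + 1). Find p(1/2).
-5*sin(12)/16 + 35*sin(3)/16 + 21*sin(9)/16 - 35*sin(6)/16 + 1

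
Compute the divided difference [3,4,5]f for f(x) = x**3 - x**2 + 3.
11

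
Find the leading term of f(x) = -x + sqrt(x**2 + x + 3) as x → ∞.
1/2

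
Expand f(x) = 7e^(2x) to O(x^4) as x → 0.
7 + 14*x + 14*x**2 + 28*x**3/3 + O(x**4)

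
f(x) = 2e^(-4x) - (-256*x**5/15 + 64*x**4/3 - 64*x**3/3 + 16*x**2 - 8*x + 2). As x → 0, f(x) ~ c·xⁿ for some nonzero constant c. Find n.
6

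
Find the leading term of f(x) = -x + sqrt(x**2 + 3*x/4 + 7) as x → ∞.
3/8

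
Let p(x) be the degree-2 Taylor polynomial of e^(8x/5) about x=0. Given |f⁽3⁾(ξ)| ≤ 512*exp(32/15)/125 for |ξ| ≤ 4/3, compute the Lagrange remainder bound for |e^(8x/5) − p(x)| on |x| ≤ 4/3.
16384*exp(32/15)/10125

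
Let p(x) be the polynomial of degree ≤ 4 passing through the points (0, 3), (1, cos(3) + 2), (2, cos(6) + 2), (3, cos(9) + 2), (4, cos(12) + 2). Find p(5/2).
15*cos(9)/32 - 5*cos(12)/128 - 5*cos(3)/32 + 45*cos(6)/64 + 259/128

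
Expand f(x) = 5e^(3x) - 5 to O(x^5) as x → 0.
15*x + 45*x**2/2 + 45*x**3/2 + 135*x**4/8 + O(x**5)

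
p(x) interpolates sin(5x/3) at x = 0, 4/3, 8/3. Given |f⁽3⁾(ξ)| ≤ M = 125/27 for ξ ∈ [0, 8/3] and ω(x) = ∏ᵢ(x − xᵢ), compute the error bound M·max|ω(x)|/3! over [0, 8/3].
8000*sqrt(3)/19683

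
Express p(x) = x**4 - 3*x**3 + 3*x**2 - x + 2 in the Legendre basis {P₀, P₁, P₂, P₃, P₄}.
(16/5)P₀ + (-14/5)P₁ + (18/7)P₂ + (-6/5)P₃ + (8/35)P₄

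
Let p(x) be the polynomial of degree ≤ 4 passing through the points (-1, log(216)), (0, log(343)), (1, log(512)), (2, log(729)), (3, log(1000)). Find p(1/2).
log(448*2**(9/32)*3**(121/128)*5**(9/128)*7**(13/32)/9)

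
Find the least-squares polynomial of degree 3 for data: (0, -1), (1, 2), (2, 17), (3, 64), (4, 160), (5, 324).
-17/18 + (1889/756)x + (-178/63)x² + (331/108)x³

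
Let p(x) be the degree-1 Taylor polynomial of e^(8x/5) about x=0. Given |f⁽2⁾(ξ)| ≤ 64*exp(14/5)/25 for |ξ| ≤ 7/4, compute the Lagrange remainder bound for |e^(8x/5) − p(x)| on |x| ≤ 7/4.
98*exp(14/5)/25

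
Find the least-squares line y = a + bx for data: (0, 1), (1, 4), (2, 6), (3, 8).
a = 13/10, b = 23/10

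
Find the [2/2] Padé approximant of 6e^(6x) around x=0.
(18*x**2 + 18*x + 6)/(3*x**2 - 3*x + 1)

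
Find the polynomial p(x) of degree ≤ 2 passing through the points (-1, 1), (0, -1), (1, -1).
x**2 - x - 1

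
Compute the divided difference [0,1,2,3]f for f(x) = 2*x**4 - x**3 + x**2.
11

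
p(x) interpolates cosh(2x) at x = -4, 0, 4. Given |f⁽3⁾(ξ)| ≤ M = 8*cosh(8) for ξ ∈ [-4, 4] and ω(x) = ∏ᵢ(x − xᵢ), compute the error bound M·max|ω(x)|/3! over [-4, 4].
512*sqrt(3)*cosh(8)/27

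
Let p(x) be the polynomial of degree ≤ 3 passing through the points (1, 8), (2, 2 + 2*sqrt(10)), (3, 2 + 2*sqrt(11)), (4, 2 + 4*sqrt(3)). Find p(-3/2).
-495*sqrt(10)/8 - 105*sqrt(3)/4 + 709/8 + 385*sqrt(11)/8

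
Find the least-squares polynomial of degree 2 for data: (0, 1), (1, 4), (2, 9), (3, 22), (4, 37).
41/35 + (-1/7)x + (16/7)x²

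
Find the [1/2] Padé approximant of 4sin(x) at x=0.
4*x/(x**2/6 + 1)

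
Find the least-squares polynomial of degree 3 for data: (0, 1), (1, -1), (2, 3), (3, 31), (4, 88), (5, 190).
7/6 + (-829/252)x + (-127/84)x² + (35/18)x³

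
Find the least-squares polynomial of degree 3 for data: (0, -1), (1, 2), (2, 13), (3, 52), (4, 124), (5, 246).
-11/14 + (41/84)x + (-9/14)x² + (25/12)x³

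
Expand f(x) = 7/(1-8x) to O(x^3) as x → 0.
7 + 56*x + 448*x**2 + O(x**3)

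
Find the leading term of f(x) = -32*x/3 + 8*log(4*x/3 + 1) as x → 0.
-64*x**2/9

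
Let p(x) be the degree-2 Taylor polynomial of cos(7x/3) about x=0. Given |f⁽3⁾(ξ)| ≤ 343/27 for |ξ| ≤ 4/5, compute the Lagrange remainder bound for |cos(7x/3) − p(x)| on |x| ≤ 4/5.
10976/10125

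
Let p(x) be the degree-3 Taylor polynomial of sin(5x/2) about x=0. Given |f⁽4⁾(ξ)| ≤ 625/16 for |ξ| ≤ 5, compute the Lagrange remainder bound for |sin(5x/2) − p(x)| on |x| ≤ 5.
390625/384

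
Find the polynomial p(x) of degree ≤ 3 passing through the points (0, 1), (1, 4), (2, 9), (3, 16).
x**2 + 2*x + 1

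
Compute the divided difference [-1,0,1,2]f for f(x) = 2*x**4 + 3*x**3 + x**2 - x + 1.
7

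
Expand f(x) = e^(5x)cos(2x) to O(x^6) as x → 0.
1 + 5*x + 21*x**2/2 + 65*x**3/6 + 41*x**4/24 - 295*x**5/24 + O(x**6)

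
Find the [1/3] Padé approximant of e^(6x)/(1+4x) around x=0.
(5*x/2 + 1)/(21*x**3 - 11*x**2 + x/2 + 1)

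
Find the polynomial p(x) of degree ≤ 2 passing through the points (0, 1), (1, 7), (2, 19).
3*x**2 + 3*x + 1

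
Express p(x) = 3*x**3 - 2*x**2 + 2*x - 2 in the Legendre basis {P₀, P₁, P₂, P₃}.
(-8/3)P₀ + (19/5)P₁ + (-4/3)P₂ + (6/5)P₃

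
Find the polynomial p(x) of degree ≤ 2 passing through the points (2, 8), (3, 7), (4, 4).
-x**2 + 4*x + 4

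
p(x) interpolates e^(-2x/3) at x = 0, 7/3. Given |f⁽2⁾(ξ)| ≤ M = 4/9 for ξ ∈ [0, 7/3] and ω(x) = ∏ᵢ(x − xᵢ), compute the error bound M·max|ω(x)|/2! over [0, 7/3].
49/162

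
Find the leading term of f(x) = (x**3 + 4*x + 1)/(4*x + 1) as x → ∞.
x**2/4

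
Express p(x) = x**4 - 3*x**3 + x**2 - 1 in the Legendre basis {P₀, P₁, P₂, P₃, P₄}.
(-7/15)P₀ + (-9/5)P₁ + (26/21)P₂ + (-6/5)P₃ + (8/35)P₄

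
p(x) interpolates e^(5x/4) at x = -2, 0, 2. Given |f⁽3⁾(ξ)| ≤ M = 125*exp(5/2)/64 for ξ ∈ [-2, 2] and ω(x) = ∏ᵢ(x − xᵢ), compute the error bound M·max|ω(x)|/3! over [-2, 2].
125*sqrt(3)*exp(5/2)/216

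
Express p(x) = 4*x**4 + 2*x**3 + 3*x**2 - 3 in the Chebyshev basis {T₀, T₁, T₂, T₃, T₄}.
(3/2)T₁ + (7/2)T₂ + (1/2)T₃ + (1/2)T₄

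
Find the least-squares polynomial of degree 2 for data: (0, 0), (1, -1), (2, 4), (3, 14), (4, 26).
-13/35 + (-151/70)x + (31/14)x²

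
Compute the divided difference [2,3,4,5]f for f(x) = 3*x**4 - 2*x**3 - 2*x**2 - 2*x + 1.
40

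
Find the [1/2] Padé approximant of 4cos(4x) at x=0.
4/(8*x**2 + 1)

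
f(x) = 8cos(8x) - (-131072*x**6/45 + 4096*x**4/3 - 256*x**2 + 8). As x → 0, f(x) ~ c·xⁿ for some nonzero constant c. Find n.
8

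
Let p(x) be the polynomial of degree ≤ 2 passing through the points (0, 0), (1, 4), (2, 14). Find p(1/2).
5/4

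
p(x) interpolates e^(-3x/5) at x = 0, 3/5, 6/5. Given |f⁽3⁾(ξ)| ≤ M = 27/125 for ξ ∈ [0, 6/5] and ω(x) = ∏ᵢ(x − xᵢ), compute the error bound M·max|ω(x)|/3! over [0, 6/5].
27*sqrt(3)/15625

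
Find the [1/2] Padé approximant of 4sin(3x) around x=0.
12*x/(3*x**2/2 + 1)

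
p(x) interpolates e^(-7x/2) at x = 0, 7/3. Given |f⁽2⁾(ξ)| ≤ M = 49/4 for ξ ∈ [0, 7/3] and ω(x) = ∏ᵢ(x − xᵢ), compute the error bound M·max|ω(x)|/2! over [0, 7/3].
2401/288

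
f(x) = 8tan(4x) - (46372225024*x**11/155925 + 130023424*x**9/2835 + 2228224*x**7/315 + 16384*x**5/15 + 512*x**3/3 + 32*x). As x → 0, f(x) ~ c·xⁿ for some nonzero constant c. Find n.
13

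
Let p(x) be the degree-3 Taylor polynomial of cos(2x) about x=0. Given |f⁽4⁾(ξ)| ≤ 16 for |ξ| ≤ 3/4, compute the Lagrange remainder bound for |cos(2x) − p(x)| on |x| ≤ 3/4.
27/128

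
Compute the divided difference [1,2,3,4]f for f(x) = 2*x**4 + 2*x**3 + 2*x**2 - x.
22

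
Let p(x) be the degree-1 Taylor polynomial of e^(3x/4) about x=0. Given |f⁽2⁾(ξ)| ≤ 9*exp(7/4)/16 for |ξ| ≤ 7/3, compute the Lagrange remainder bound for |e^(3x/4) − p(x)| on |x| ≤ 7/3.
49*exp(7/4)/32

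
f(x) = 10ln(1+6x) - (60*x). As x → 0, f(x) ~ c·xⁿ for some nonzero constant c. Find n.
2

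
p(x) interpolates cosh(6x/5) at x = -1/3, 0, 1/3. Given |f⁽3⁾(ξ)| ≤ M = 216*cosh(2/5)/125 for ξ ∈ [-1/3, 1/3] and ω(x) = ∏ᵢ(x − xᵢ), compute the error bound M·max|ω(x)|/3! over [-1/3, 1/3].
8*sqrt(3)*cosh(2/5)/3375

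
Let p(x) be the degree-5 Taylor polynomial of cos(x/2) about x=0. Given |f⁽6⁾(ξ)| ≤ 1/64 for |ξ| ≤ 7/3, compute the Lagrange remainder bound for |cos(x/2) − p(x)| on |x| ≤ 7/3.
117649/33592320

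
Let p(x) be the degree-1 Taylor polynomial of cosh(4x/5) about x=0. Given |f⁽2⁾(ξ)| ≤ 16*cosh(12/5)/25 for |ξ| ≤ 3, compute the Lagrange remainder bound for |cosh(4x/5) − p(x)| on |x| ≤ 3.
72*cosh(12/5)/25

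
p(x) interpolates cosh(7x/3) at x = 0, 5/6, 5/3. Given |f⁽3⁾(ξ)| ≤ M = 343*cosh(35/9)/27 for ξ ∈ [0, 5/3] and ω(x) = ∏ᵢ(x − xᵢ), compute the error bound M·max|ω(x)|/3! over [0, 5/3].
42875*sqrt(3)*cosh(35/9)/157464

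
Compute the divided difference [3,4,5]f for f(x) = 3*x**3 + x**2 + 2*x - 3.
37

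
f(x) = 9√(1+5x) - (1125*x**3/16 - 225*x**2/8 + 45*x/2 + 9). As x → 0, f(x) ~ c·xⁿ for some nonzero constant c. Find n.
4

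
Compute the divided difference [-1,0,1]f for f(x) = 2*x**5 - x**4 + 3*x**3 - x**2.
-2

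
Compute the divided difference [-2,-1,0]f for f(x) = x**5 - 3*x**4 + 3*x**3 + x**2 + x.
-44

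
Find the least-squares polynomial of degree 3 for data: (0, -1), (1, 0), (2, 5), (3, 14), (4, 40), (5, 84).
-143/126 + (2237/756)x + (-281/126)x² + (109/108)x³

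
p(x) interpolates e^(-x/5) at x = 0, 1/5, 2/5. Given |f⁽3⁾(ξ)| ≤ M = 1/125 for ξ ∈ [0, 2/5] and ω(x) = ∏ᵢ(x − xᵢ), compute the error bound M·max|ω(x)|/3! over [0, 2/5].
sqrt(3)/421875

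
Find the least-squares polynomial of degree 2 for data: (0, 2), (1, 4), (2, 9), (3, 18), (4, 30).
71/35 + (1/7)x + (12/7)x²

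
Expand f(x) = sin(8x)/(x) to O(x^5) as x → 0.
8 - 256*x**2/3 + 4096*x**4/15 + O(x**5)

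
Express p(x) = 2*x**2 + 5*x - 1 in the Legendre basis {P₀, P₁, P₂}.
(-1/3)P₀ + (5)P₁ + (4/3)P₂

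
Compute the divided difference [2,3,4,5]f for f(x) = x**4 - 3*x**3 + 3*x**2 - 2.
11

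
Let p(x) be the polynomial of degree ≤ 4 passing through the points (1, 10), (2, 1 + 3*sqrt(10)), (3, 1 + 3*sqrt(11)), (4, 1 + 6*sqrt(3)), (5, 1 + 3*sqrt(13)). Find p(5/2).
-15*sqrt(3)/16 + 9*sqrt(13)/128 + 83/128 + 45*sqrt(10)/32 + 135*sqrt(11)/64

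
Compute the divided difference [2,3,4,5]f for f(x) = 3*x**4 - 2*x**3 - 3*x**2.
40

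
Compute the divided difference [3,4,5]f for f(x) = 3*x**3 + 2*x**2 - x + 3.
38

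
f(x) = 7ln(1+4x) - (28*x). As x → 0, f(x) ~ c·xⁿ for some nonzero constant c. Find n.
2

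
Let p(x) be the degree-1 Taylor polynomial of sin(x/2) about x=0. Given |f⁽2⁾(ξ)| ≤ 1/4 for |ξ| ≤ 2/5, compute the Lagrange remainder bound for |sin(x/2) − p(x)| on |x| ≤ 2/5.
1/50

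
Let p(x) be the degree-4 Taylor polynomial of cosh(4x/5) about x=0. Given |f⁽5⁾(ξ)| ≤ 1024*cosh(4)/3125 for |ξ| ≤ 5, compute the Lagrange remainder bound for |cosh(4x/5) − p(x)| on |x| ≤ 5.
128*cosh(4)/15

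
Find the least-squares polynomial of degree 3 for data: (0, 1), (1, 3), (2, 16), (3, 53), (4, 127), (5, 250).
65/63 + (95/189)x + (-187/252)x² + (229/108)x³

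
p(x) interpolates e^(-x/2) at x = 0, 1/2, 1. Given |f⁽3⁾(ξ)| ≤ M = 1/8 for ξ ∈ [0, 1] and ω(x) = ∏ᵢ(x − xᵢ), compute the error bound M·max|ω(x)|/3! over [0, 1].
sqrt(3)/1728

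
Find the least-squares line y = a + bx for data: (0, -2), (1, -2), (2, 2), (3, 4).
a = -14/5, b = 11/5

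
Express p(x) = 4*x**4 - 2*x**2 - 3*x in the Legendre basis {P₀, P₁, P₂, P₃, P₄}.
(2/15)P₀ + (-3)P₁ + (20/21)P₂ + (32/35)P₄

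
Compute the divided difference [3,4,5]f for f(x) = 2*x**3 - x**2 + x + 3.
23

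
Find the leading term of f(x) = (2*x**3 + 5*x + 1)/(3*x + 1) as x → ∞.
2*x**2/3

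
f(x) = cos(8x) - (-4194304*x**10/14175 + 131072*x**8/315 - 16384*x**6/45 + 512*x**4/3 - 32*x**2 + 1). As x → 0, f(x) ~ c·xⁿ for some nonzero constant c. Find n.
12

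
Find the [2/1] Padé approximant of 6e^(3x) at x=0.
(9*x**2 + 12*x + 6)/(1 - x)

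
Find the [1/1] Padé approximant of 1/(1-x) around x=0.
1/(1 - x)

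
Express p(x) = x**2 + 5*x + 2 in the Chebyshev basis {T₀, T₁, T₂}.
(5/2)T₀ + (5)T₁ + (1/2)T₂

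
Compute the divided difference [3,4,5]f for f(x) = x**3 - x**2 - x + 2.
11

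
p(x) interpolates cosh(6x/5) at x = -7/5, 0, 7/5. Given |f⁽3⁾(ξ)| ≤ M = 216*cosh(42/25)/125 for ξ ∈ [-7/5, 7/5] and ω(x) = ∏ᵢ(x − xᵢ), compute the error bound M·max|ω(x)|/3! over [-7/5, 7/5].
2744*sqrt(3)*cosh(42/25)/15625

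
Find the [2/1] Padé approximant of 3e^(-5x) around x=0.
(25*x**2/2 - 10*x + 3)/(5*x/3 + 1)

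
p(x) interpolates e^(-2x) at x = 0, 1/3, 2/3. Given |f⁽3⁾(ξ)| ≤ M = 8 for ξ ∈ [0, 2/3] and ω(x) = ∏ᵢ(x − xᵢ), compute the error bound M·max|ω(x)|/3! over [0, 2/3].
8*sqrt(3)/729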